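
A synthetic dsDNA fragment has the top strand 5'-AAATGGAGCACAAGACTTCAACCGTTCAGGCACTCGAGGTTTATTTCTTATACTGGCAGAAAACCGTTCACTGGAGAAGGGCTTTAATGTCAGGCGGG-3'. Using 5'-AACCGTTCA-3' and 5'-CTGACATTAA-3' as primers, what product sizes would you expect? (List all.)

The forward primer AACCGTTCA matches the top strand at positions 20–28, 62–70.
The reverse primer's reverse complement is TTAATGTCAG, matching at positions 84–93.
Each forward site pairs with the reverse site to give a product ending at position 93: sizes 74, 32 bp.

74 bp, 32 bp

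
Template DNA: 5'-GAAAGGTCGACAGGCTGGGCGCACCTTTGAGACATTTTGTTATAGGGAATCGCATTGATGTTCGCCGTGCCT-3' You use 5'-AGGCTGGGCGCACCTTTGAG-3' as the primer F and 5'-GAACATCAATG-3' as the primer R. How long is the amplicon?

52 bp

The forward primer matches the template at positions 12–31.
The reverse primer's reverse complement is CATTGATGTTC, which matches the template at positions 53–63.
The product runs from position 12 to position 63, so its length is 63 − 12 + 1 = 52 bp.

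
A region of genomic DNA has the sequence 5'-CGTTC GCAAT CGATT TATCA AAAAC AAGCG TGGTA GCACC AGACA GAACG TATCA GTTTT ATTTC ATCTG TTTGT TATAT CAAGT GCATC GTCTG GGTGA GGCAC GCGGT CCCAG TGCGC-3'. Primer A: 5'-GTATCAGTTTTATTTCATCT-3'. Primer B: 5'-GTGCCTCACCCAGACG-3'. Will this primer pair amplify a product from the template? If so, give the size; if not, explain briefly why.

Primer A (GTATCAGTTTTATTTCATCT) matches the top strand at positions 50–69; it acts as a forward primer.
Primer B's reverse complement is CGTCTGGGTGAGGCAC, matching the top strand at positions 90–105; it acts as a reverse primer.
The 3' ends face each other across positions 50–105, giving a 56 bp product.

Yes — a 56 bp product.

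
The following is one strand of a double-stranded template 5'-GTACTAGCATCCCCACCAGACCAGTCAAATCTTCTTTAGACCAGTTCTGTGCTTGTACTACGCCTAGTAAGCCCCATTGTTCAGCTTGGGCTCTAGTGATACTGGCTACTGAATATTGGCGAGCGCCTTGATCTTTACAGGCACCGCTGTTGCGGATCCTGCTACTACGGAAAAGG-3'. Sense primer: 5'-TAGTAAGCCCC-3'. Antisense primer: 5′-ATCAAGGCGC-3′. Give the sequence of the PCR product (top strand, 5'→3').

The forward primer matches the template at positions 65–75.
The reverse primer's reverse complement is GCGCCTTGAT, which matches the template at positions 123–132.
The product is the template from position 65 through 132 (68 bp).

5'-TAGTAAGCCCCATTGTTCAGCTTGGGCTCTAGTGATACTGGCTACTGAATATTGGCGAGCGCCTTGAT-3'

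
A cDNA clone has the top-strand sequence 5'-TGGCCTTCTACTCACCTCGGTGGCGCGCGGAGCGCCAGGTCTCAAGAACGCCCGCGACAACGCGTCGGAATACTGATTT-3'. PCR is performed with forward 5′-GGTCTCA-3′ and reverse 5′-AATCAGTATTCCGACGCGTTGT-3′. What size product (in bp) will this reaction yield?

The forward primer matches the template at positions 38–44.
Reverse complement of the reverse primer: ACAACGCGTCGGAATACTGATT. This occurs on the top strand at positions 57–78.
The product runs from position 38 to position 78, so its length is 78 − 38 + 1 = 41 bp.

41 bp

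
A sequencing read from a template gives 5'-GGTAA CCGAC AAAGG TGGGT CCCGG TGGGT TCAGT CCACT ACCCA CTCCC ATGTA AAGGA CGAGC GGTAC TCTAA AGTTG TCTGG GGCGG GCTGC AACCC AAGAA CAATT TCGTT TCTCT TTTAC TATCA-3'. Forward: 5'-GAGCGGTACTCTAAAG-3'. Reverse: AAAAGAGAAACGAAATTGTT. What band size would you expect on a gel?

62 bp

Scanning the template, GAGCGGTACTCTAAAG occurs at positions 62–77; this primer anneals to the bottom strand there with its 3' end pointing downstream.
Reverse complement of the reverse primer: AACAATTTCGTTTCTCTTTT. This occurs on the top strand at positions 104–123.
Product length = (reverse-primer end) − (forward-primer start) + 1 = 123 − 62 + 1 = 62 bp.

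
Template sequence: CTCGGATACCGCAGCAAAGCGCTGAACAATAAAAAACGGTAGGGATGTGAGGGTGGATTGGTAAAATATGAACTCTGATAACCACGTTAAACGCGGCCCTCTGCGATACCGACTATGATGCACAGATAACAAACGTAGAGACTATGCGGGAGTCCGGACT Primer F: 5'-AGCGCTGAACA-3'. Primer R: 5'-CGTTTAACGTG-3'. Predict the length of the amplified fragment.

Forward primer AGCGCTGAACA is found on the top strand at positions 18–28.
The reverse primer's reverse complement is CACGTTAAACG, which matches the template at positions 83–93.
Product length = (reverse-primer end) − (forward-primer start) + 1 = 93 − 18 + 1 = 76 bp.

76 bp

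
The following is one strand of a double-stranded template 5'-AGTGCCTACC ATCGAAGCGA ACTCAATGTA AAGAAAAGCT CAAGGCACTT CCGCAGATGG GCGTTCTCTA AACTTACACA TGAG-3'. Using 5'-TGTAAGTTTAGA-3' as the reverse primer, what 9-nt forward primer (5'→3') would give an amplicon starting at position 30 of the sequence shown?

5'-AAAGAAAAG-3'

The reverse primer's reverse complement TCTAAACTTACA matches the template at positions 67–78; the product starts at position 30.
The forward primer is identical to the top strand over positions 30–38: AAAGAAAAG.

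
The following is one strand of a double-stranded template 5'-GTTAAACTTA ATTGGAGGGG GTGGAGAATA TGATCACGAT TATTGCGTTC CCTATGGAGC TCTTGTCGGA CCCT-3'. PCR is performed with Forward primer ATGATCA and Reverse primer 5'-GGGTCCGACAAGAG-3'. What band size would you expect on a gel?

44 bp

The forward primer matches the template at positions 30–36.
Taking the reverse complement of GGGTCCGACAAGAG gives CTCTTGTCGGACCC, found at positions 60–73 on the template; the primer anneals here to the top strand with its 3' end pointing upstream.
The product runs from position 30 to position 73, so its length is 73 − 30 + 1 = 44 bp.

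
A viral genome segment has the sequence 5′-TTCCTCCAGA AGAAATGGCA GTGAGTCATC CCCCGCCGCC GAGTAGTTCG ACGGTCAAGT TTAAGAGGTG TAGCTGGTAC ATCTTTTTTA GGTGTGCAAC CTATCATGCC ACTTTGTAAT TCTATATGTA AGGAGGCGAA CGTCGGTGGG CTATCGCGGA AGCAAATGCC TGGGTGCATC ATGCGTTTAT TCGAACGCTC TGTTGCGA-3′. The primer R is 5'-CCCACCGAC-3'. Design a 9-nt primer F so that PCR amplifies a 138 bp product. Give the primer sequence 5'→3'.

The reverse primer's reverse complement GTCGGTGGG matches the template at positions 142–150, so the product ends at position 150.
A 138 bp product then starts at position 150 − 138 + 1 = 13.
The forward primer is identical to the top strand there: AAATGGCAG.

5'-AAATGGCAG-3'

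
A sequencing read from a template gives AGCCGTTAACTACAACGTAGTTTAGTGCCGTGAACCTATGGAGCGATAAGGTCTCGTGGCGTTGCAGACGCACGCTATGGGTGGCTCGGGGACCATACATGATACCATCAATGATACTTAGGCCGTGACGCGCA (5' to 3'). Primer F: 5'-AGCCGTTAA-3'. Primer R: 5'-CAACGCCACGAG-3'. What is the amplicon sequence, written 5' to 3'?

Scanning the template, AGCCGTTAA occurs at positions 1–9; this primer anneals to the bottom strand there with its 3' end pointing downstream.
Taking the reverse complement of CAACGCCACGAG gives CTCGTGGCGTTG, found at positions 53–64 on the template; the primer anneals here to the top strand with its 3' end pointing upstream.
The product is the template from position 1 through 64 (64 bp).

5'-AGCCGTTAACTACAACGTAGTTTAGTGCCGTGAACCTATGGAGCGATAAGGTCTCGTGGCGTTG-3'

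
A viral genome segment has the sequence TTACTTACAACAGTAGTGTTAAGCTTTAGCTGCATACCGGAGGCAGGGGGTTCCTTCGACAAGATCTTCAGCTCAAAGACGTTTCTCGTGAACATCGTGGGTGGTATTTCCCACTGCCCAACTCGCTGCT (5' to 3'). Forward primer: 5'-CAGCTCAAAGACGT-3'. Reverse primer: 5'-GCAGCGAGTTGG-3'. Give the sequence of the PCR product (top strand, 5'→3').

Scanning the template, CAGCTCAAAGACGT occurs at positions 69–82; this primer anneals to the bottom strand there with its 3' end pointing downstream.
The reverse primer's reverse complement is CCAACTCGCTGC, which matches the template at positions 118–129.
The product is the template from position 69 through 129 (61 bp).

5'-CAGCTCAAAGACGTTTCTCGTGAACATCGTGGGTGGTATTTCCCACTGCCCAACTCGCTGC-3'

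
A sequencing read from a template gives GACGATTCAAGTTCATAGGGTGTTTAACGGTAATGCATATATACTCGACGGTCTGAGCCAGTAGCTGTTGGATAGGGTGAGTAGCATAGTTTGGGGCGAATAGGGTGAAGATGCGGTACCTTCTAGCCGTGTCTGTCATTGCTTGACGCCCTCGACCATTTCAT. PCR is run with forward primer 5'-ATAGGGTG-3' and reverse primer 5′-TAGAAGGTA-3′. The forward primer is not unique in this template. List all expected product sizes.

111 bp, 54 bp, 26 bp

The forward primer ATAGGGTG matches the top strand at positions 15–22, 72–79, 100–107.
The reverse primer's reverse complement is TACCTTCTA, matching at positions 117–125.
Each forward site pairs with the reverse site to give a product ending at position 125: sizes 111, 54, 26 bp.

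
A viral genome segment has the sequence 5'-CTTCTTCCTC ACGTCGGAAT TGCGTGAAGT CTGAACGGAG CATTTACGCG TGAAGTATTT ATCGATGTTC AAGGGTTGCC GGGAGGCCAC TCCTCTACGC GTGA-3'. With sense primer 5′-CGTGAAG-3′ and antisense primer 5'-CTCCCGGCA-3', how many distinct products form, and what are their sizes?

Two products: 63 bp, 37 bp

The forward primer CGTGAAG matches the top strand at positions 23–29, 49–55.
The reverse primer's reverse complement is TGCCGGGAG, matching at positions 77–85.
Each forward site pairs with the reverse site to give a product ending at position 85: sizes 63, 37 bp.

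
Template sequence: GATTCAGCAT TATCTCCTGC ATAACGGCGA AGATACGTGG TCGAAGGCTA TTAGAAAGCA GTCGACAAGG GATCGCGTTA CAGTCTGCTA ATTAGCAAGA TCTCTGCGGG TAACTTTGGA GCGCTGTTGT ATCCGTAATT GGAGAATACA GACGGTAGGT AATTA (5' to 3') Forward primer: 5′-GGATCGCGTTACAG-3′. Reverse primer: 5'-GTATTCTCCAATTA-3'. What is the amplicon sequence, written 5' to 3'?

The forward primer matches the template at positions 70–83.
Taking the reverse complement of GTATTCTCCAATTA gives TAATTGGAGAATAC, found at positions 136–149 on the template; the primer anneals here to the top strand with its 3' end pointing upstream.
The product is the template from position 70 through 149 (80 bp).

5'-GGATCGCGTTACAGTCTGCTAATTAGCAAGATCTCTGCGGGTAACTTTGGAGCGCTGTTGTATCCGTAATTGGAGAATAC-3'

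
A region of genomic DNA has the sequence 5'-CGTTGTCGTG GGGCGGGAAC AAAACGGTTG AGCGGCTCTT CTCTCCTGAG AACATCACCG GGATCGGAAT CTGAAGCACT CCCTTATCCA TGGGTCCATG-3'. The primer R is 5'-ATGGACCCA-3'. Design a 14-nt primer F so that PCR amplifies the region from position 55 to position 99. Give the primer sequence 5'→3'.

The reverse primer's reverse complement TGGGTCCAT matches the template at positions 91–99; the product starts at position 55.
The forward primer is identical to the top strand over positions 55–68: TCACCGGGATCGGA.

5'-TCACCGGGATCGGA-3'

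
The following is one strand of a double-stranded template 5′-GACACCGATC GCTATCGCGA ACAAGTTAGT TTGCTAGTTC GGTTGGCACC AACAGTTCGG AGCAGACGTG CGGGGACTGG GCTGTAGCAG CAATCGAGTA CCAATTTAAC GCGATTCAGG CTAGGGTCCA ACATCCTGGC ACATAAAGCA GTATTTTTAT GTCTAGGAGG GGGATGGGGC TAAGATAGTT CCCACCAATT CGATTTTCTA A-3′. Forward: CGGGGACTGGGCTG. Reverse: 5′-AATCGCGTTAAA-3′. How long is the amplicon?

Forward primer CGGGGACTGGGCTG is found on the top strand at positions 71–84.
The reverse primer's reverse complement is TTTAACGCGATT, which matches the template at positions 105–116.
The product runs from position 71 to position 116, so its length is 116 − 71 + 1 = 46 bp.

46 bp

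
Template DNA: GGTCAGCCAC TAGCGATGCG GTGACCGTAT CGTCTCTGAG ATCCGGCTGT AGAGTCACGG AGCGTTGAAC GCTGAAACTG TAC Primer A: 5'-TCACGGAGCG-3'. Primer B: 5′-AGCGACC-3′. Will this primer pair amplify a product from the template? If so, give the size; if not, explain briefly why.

No product — primer B has no binding site in the template.

Primer B (AGCGACC) does not match the top strand, and its reverse complement GGTCGCT does not match either.
With no annealing site for primer B, no amplification occurs.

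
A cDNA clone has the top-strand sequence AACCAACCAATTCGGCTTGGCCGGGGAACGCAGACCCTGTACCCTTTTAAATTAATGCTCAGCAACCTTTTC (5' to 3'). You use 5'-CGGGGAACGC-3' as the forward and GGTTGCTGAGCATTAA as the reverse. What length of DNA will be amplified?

46 bp

The forward primer matches the template at positions 22–31.
Taking the reverse complement of GGTTGCTGAGCATTAA gives TTAATGCTCAGCAACC, found at positions 52–67 on the template; the primer anneals here to the top strand with its 3' end pointing upstream.
Amplicon spans positions 22–67: 46 bp.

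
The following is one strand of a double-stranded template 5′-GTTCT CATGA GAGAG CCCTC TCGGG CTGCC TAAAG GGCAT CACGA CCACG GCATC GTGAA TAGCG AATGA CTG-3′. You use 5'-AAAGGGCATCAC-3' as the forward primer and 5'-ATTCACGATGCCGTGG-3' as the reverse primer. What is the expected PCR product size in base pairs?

30 bp

Scanning the template, AAAGGGCATCAC occurs at positions 32–43; this primer anneals to the bottom strand there with its 3' end pointing downstream.
Taking the reverse complement of ATTCACGATGCCGTGG gives CCACGGCATCGTGAAT, found at positions 46–61 on the template; the primer anneals here to the top strand with its 3' end pointing upstream.
Product length = (reverse-primer end) − (forward-primer start) + 1 = 61 − 32 + 1 = 30 bp.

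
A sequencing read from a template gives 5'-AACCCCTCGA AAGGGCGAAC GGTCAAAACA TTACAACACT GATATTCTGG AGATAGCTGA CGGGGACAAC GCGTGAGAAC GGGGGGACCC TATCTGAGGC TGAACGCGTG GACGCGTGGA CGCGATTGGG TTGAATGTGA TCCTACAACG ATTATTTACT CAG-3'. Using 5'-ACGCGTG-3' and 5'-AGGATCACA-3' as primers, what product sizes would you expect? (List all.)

76 bp, 41 bp, 33 bp

The forward primer ACGCGTG matches the top strand at positions 69–75, 104–110, 112–118.
The reverse primer's reverse complement is TGTGATCCT, matching at positions 136–144.
Each forward site pairs with the reverse site to give a product ending at position 144: sizes 76, 41, 33 bp.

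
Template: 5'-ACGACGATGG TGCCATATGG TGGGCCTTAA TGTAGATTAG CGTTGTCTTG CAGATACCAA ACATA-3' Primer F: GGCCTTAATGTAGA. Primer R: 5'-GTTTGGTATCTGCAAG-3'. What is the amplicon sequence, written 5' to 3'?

Scanning the template, GGCCTTAATGTAGA occurs at positions 23–36; this primer anneals to the bottom strand there with its 3' end pointing downstream.
Reverse complement of the reverse primer: CTTGCAGATACCAAAC. This occurs on the top strand at positions 47–62.
The product is the template from position 23 through 62 (40 bp).

5'-GGCCTTAATGTAGATTAGCGTTGTCTTGCAGATACCAAAC-3'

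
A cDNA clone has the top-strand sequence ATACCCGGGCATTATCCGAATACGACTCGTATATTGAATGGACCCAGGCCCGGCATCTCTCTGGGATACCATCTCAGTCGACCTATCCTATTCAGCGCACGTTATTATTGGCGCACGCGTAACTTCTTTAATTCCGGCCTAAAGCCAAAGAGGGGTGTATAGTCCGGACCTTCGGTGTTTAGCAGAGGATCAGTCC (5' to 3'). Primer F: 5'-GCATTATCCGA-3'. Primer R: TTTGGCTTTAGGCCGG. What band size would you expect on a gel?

141 bp

The forward primer matches the template at positions 9–19.
Reverse complement of the reverse primer: CCGGCCTAAAGCCAAA. This occurs on the top strand at positions 134–149.
Product length = (reverse-primer end) − (forward-primer start) + 1 = 149 − 9 + 1 = 141 bp.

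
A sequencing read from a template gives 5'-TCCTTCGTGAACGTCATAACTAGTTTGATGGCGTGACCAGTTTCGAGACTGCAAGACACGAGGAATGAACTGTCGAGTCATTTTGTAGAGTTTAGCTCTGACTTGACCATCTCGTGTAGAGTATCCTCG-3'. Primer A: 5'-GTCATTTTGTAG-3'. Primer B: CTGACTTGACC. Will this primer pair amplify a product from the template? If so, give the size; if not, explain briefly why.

No product — both primers anneal to the same strand and extend in the same direction.

Primer A (GTCATTTTGTAG) matches the top strand at positions 77–88 (3' end points downstream).
Primer B (CTGACTTGACC) also matches the top strand directly, at positions 98–108 — its reverse complement GGTCAAGTCAG is not present.
Both primers anneal to the bottom strand with 3' ends pointing the same way, so neither can prime synthesis back toward the other.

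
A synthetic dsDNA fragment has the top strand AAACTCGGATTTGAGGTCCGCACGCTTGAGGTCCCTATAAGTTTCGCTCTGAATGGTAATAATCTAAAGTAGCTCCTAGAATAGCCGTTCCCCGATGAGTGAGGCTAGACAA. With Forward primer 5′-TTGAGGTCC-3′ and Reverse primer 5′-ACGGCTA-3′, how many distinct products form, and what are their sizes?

Two products: 78 bp, 63 bp

The forward primer TTGAGGTCC matches the top strand at positions 11–19, 26–34.
The reverse primer's reverse complement is TAGCCGT, matching at positions 82–88.
Each forward site pairs with the reverse site to give a product ending at position 88: sizes 78, 63 bp.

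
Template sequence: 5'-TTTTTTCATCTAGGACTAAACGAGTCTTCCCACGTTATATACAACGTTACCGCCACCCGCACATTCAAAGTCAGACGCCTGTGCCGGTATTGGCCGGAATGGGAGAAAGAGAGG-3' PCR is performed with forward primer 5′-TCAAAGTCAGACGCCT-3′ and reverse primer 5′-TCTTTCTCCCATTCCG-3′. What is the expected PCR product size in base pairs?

46 bp

Forward primer TCAAAGTCAGACGCCT is found on the top strand at positions 65–80.
Reverse complement of the reverse primer: CGGAATGGGAGAAAGA. This occurs on the top strand at positions 95–110.
Product length = (reverse-primer end) − (forward-primer start) + 1 = 110 − 65 + 1 = 46 bp.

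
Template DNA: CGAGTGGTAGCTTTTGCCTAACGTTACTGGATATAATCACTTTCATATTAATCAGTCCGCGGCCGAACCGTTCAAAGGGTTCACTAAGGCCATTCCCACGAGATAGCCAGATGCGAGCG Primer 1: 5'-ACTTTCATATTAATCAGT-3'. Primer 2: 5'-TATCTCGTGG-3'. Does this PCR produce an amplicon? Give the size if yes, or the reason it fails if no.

Yes — a 67 bp product.

Primer 1 (ACTTTCATATTAATCAGT) matches the top strand at positions 39–56; it acts as a forward primer.
Primer 2's reverse complement is CCACGAGATA, matching the top strand at positions 96–105; it acts as a reverse primer.
The 3' ends face each other across positions 39–105, giving a 67 bp product.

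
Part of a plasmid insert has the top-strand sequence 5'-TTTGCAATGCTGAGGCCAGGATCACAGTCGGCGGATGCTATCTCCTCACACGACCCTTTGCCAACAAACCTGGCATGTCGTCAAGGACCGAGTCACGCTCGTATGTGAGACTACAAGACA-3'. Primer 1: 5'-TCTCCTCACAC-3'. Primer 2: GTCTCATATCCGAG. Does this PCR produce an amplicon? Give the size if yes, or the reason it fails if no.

Primer 2 (GTCTCATATCCGAG) does not match the top strand, and its reverse complement CTCGGATATGAGAC does not match either.
With no annealing site for primer 2, no amplification occurs.

No product — primer 2 has no binding site in the template.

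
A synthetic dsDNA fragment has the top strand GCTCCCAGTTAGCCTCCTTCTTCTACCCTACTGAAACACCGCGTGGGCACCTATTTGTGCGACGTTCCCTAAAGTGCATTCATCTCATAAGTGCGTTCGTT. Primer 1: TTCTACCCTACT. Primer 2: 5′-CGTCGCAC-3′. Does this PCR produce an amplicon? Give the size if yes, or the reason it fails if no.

Yes — a 44 bp product.

Primer 1 (TTCTACCCTACT) matches the top strand at positions 21–32; it acts as a forward primer.
Primer 2's reverse complement is GTGCGACG, matching the top strand at positions 57–64; it acts as a reverse primer.
The 3' ends face each other across positions 21–64, giving a 44 bp product.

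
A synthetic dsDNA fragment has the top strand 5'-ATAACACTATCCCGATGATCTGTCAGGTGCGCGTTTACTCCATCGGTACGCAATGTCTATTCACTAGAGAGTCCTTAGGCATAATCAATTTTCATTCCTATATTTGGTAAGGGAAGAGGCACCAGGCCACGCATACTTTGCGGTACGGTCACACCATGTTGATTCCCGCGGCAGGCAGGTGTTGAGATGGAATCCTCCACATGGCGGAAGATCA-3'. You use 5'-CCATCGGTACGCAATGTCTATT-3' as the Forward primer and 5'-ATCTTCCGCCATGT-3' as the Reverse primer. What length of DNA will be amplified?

173 bp

Forward primer CCATCGGTACGCAATGTCTATT is found on the top strand at positions 40–61.
Reverse complement of the reverse primer: ACATGGCGGAAGAT. This occurs on the top strand at positions 199–212.
The product runs from position 40 to position 212, so its length is 212 − 40 + 1 = 173 bp.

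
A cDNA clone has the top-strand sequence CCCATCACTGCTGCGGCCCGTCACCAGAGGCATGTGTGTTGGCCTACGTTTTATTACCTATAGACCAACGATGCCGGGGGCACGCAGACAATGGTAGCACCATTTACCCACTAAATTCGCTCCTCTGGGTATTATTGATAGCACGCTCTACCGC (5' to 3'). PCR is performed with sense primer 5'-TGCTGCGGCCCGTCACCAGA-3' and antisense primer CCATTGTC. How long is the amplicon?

86 bp

Scanning the template, TGCTGCGGCCCGTCACCAGA occurs at positions 9–28; this primer anneals to the bottom strand there with its 3' end pointing downstream.
Taking the reverse complement of CCATTGTC gives GACAATGG, found at positions 87–94 on the template; the primer anneals here to the top strand with its 3' end pointing upstream.
The product runs from position 9 to position 94, so its length is 94 − 9 + 1 = 86 bp.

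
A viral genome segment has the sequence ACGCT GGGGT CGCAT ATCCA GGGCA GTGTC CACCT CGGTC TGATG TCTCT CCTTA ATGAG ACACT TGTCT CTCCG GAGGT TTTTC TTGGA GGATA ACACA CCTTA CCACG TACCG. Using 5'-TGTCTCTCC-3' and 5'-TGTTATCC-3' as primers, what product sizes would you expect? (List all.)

55 bp, 33 bp

The forward primer TGTCTCTCC matches the top strand at positions 44–52, 66–74.
The reverse primer's reverse complement is GGATAACA, matching at positions 91–98.
Each forward site pairs with the reverse site to give a product ending at position 98: sizes 55, 33 bp.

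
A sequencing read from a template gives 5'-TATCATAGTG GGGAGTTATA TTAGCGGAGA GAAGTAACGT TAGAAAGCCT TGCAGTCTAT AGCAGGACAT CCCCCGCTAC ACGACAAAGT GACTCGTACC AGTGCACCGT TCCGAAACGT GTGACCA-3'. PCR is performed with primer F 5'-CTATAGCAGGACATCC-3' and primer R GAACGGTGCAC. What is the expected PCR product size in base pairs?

The forward primer matches the template at positions 57–72.
Reverse complement of the reverse primer: GTGCACCGTTC. This occurs on the top strand at positions 102–112.
Product length = (reverse-primer end) − (forward-primer start) + 1 = 112 − 57 + 1 = 56 bp.

56 bp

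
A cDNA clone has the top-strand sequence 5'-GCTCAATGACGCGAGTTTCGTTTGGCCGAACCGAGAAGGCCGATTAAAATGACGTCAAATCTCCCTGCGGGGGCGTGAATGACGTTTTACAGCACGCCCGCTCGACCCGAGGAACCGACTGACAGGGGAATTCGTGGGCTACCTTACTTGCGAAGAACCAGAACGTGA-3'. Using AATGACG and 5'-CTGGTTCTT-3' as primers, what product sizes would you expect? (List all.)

157 bp, 114 bp, 84 bp

The forward primer AATGACG matches the top strand at positions 5–11, 48–54, 78–84.
The reverse primer's reverse complement is AAGAACCAG, matching at positions 153–161.
Each forward site pairs with the reverse site to give a product ending at position 161: sizes 157, 114, 84 bp.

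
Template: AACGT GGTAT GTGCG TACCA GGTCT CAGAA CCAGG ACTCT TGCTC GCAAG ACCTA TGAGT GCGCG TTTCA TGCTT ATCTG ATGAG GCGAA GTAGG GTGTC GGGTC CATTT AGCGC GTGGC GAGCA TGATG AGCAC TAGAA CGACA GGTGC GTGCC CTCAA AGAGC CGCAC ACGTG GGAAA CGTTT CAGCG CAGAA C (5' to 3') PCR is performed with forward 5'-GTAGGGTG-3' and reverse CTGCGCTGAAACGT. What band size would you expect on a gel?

103 bp

Forward primer GTAGGGTG is found on the top strand at positions 91–98.
Taking the reverse complement of CTGCGCTGAAACGT gives ACGTTTCAGCGCAG, found at positions 180–193 on the template; the primer anneals here to the top strand with its 3' end pointing upstream.
Product length = (reverse-primer end) − (forward-primer start) + 1 = 193 − 91 + 1 = 103 bp.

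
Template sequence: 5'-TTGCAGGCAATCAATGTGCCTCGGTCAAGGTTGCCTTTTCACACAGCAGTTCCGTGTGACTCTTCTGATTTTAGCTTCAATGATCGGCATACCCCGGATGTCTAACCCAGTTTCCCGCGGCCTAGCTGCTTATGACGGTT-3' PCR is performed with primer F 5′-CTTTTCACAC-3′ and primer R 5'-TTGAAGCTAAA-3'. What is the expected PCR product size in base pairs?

Forward primer CTTTTCACAC is found on the top strand at positions 35–44.
Taking the reverse complement of TTGAAGCTAAA gives TTTAGCTTCAA, found at positions 70–80 on the template; the primer anneals here to the top strand with its 3' end pointing upstream.
The product runs from position 35 to position 80, so its length is 80 − 35 + 1 = 46 bp.

46 bp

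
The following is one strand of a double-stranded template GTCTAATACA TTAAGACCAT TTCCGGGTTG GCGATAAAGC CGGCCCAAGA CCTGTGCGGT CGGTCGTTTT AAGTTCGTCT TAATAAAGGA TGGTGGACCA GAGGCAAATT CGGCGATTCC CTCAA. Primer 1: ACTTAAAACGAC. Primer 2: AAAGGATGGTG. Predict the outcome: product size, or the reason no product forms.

No product — the primers' 3' ends point away from each other.

Primer 1 (ACTTAAAACGAC) has reverse complement GTCGTTTTAAGT, which matches the top strand at positions 63–74; primer 1 anneals to the top strand there with its 3' end pointing upstream toward position 63.
Primer 2 (AAAGGATGGTG) matches the top strand directly at positions 85–95; it anneals to the bottom strand with its 3' end pointing downstream toward position 95.
The 3' ends diverge (primer 1 extends toward position 1, primer 2 toward position 125), so the primers never converge on a shared product.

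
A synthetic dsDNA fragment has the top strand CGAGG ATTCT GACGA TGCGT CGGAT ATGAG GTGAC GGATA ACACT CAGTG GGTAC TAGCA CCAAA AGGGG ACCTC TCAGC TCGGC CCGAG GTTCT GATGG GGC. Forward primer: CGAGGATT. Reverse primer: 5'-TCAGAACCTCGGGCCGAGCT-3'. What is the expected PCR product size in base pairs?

Forward primer CGAGGATT is found on the top strand at positions 1–8.
Taking the reverse complement of TCAGAACCTCGGGCCGAGCT gives AGCTCGGCCCGAGGTTCTGA, found at positions 78–97 on the template; the primer anneals here to the top strand with its 3' end pointing upstream.
The product runs from position 1 to position 97, so its length is 97 − 1 + 1 = 97 bp.

97 bp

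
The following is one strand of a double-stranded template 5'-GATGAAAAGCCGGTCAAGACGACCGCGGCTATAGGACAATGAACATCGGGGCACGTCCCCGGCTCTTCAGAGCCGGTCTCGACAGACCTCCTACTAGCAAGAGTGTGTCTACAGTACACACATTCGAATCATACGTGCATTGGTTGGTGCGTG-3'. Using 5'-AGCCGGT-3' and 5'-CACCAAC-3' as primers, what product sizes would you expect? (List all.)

The forward primer AGCCGGT matches the top strand at positions 8–14, 71–77.
The reverse primer's reverse complement is GTTGGTG, matching at positions 143–149.
Each forward site pairs with the reverse site to give a product ending at position 149: sizes 142, 79 bp.

142 bp, 79 bp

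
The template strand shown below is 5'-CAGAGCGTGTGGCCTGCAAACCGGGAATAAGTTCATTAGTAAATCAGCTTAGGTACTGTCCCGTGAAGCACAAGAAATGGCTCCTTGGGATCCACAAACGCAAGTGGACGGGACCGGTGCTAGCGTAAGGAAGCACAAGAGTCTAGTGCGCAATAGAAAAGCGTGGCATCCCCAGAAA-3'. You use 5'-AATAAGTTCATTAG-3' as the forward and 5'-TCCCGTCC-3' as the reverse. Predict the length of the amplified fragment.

The forward primer matches the template at positions 26–39.
Reverse complement of the reverse primer: GGACGGGA. This occurs on the top strand at positions 106–113.
Amplicon spans positions 26–113: 88 bp.

88 bp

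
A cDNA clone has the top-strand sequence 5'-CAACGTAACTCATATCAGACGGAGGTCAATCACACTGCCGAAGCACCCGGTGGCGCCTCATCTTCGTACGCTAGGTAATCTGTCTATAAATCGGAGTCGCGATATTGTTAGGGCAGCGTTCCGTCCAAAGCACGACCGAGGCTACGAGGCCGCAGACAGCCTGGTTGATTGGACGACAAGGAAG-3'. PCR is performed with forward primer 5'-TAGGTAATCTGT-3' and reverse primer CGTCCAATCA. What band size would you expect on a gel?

104 bp

The forward primer matches the template at positions 72–83.
Taking the reverse complement of CGTCCAATCA gives TGATTGGACG, found at positions 166–175 on the template; the primer anneals here to the top strand with its 3' end pointing upstream.
Product length = (reverse-primer end) − (forward-primer start) + 1 = 175 − 72 + 1 = 104 bp.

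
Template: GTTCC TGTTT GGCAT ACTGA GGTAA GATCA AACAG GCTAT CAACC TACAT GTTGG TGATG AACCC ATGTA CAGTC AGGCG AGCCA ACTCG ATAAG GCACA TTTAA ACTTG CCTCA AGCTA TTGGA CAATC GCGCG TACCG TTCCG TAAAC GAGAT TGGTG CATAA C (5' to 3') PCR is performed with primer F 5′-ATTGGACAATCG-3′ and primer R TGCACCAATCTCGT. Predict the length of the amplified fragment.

43 bp

Forward primer ATTGGACAATCG is found on the top strand at positions 120–131.
Reverse complement of the reverse primer: ACGAGATTGGTGCA. This occurs on the top strand at positions 149–162.
Amplicon spans positions 120–162: 43 bp.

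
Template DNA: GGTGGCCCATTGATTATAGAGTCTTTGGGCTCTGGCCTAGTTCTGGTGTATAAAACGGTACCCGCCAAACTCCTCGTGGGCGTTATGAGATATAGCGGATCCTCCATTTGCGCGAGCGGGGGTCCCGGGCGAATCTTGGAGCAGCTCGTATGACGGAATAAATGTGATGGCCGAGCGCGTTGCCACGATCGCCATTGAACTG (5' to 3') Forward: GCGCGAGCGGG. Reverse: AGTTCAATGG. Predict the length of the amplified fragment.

The forward primer matches the template at positions 110–120.
Reverse complement of the reverse primer: CCATTGAACT. This occurs on the top strand at positions 192–201.
Product length = (reverse-primer end) − (forward-primer start) + 1 = 201 − 110 + 1 = 92 bp.

92 bp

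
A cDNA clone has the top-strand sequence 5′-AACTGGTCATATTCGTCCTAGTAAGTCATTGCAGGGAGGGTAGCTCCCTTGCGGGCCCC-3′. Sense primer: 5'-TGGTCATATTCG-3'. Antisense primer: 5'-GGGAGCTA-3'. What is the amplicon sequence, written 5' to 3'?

5'-TGGTCATATTCGTCCTAGTAAGTCATTGCAGGGAGGGTAGCTCCC-3'

The forward primer matches the template at positions 4–15.
The reverse primer's reverse complement is TAGCTCCC, which matches the template at positions 41–48.
The product is the template from position 4 through 48 (45 bp).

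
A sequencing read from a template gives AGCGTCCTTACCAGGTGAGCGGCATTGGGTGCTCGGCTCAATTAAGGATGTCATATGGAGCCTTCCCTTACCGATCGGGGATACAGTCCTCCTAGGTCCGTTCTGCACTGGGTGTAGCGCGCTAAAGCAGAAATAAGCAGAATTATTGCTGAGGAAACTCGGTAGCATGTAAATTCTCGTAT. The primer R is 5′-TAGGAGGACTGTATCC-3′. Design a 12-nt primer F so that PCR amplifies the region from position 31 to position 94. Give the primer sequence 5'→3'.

5'-GCTCGGCTCAAT-3'

The reverse primer's reverse complement GGATACAGTCCTCCTA matches the template at positions 79–94; the product starts at position 31.
The forward primer is identical to the top strand over positions 31–42: GCTCGGCTCAAT.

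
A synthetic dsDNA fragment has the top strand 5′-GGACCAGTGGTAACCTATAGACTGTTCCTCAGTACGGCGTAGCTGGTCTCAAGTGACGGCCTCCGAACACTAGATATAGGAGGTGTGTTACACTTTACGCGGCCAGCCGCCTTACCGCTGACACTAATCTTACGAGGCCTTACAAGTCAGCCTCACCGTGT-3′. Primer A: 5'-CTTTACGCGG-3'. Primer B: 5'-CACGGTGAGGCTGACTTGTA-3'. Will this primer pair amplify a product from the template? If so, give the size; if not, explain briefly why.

Primer A (CTTTACGCGG) matches the top strand at positions 93–102; it acts as a forward primer.
Primer B's reverse complement is TACAAGTCAGCCTCACCGTG, matching the top strand at positions 141–160; it acts as a reverse primer.
The 3' ends face each other across positions 93–160, giving a 68 bp product.

Yes — a 68 bp product.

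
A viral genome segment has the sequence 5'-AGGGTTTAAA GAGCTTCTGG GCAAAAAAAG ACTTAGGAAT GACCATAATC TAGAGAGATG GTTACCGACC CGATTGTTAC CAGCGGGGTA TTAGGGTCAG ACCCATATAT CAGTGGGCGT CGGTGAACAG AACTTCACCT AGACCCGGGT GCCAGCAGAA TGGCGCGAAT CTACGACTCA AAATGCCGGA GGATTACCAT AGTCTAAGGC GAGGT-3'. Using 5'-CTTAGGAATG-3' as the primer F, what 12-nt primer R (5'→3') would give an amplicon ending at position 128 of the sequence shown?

The forward primer binds at positions 32–41; the product's 3' end on the top strand is position 128.
The reverse primer anneals to the top strand over positions 117–128, i.e. to GCGTCGGTGAAC.
Its sequence written 5'→3' is the reverse complement: GTTCACCGACGC.

5'-GTTCACCGACGC-3'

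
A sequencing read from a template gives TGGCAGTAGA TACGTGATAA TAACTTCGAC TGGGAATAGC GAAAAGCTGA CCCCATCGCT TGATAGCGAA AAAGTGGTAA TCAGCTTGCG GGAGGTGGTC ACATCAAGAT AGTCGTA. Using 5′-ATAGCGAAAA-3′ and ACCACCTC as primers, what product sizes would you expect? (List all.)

64 bp, 37 bp

The forward primer ATAGCGAAAA matches the top strand at positions 36–45, 63–72.
The reverse primer's reverse complement is GAGGTGGT, matching at positions 92–99.
Each forward site pairs with the reverse site to give a product ending at position 99: sizes 64, 37 bp.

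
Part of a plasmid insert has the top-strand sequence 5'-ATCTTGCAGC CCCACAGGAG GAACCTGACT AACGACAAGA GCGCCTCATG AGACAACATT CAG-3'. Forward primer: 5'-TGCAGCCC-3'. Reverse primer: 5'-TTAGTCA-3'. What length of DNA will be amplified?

28 bp

Scanning the template, TGCAGCCC occurs at positions 5–12; this primer anneals to the bottom strand there with its 3' end pointing downstream.
The reverse primer's reverse complement is TGACTAA, which matches the template at positions 26–32.
Product length = (reverse-primer end) − (forward-primer start) + 1 = 32 − 5 + 1 = 28 bp.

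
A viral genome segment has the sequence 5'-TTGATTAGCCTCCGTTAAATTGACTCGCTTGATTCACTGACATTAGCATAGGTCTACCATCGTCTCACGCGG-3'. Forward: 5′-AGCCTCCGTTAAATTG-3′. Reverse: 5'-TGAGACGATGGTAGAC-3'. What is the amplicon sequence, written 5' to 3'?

5'-AGCCTCCGTTAAATTGACTCGCTTGATTCACTGACATTAGCATAGGTCTACCATCGTCTCA-3'

The forward primer matches the template at positions 7–22.
Taking the reverse complement of TGAGACGATGGTAGAC gives GTCTACCATCGTCTCA, found at positions 52–67 on the template; the primer anneals here to the top strand with its 3' end pointing upstream.
The product is the template from position 7 through 67 (61 bp).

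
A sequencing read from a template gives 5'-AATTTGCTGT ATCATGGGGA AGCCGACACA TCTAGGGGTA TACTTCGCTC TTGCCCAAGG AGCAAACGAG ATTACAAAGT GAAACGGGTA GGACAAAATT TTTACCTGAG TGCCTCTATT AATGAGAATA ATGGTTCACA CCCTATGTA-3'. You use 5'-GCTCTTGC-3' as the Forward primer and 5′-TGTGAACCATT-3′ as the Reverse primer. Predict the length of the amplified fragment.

The forward primer matches the template at positions 47–54.
Reverse complement of the reverse primer: AATGGTTCACA. This occurs on the top strand at positions 130–140.
Product length = (reverse-primer end) − (forward-primer start) + 1 = 140 − 47 + 1 = 94 bp.

94 bp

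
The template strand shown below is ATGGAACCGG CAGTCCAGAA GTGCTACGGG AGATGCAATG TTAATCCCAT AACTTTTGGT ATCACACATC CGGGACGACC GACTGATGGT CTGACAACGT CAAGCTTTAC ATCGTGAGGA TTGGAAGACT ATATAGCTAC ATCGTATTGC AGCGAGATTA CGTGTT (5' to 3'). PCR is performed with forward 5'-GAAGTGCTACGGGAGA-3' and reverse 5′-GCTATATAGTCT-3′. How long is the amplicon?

120 bp

The forward primer matches the template at positions 18–33.
Reverse complement of the reverse primer: AGACTATATAGC. This occurs on the top strand at positions 126–137.
Amplicon spans positions 18–137: 120 bp.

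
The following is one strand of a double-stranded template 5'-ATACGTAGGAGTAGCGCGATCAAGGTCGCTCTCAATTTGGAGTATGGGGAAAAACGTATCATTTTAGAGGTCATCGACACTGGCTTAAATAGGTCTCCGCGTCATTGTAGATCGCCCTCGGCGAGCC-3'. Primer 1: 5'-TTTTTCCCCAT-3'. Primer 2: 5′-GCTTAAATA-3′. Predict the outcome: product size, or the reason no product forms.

Primer 1 (TTTTTCCCCAT) has reverse complement ATGGGGAAAAA, which matches the top strand at positions 44–54; primer 1 anneals to the top strand there with its 3' end pointing upstream toward position 44.
Primer 2 (GCTTAAATA) matches the top strand directly at positions 83–91; it anneals to the bottom strand with its 3' end pointing downstream toward position 91.
The 3' ends diverge (primer 1 extends toward position 1, primer 2 toward position 127), so the primers never converge on a shared product.

No product — the primers' 3' ends point away from each other.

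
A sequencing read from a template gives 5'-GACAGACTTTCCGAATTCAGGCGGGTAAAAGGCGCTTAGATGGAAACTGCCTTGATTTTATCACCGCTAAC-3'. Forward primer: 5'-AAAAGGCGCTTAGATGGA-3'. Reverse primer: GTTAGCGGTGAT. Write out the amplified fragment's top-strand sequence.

5'-AAAAGGCGCTTAGATGGAAACTGCCTTGATTTTATCACCGCTAAC-3'

The forward primer matches the template at positions 27–44.
Reverse complement of the reverse primer: ATCACCGCTAAC. This occurs on the top strand at positions 60–71.
The product is the template from position 27 through 71 (45 bp).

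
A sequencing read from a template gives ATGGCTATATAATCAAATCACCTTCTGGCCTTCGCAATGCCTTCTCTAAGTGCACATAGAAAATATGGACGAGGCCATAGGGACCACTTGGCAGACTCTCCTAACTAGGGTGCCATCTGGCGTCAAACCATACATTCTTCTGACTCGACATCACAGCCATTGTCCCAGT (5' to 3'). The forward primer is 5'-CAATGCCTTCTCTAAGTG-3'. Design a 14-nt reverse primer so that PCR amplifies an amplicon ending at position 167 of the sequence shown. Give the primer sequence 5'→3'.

The forward primer binds at positions 35–52; the product's 3' end on the top strand is position 167.
The reverse primer anneals to the top strand over positions 154–167, i.e. to CAGCCATTGTCCCA.
Its sequence written 5'→3' is the reverse complement: TGGGACAATGGCTG.

5'-TGGGACAATGGCTG-3'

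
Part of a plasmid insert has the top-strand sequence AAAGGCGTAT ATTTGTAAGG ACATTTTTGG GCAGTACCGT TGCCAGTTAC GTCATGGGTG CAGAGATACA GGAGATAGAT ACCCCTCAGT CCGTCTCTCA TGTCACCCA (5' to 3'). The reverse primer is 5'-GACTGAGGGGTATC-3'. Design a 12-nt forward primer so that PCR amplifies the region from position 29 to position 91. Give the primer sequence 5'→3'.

The reverse primer's reverse complement GATACCCCTCAGTC matches the template at positions 78–91; the product starts at position 29.
The forward primer is identical to the top strand over positions 29–40: GGGCAGTACCGT.

5'-GGGCAGTACCGT-3'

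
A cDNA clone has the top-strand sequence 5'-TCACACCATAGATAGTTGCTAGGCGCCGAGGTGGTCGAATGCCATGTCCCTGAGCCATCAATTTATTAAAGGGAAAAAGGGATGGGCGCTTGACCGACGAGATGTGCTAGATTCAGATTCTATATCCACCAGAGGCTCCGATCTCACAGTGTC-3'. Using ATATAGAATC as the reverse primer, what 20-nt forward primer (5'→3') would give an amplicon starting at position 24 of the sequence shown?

The reverse primer's reverse complement GATTCTATAT matches the template at positions 116–125; the product starts at position 24.
The forward primer is identical to the top strand over positions 24–43: CGCCGAGGTGGTCGAATGCC.

5'-CGCCGAGGTGGTCGAATGCC-3'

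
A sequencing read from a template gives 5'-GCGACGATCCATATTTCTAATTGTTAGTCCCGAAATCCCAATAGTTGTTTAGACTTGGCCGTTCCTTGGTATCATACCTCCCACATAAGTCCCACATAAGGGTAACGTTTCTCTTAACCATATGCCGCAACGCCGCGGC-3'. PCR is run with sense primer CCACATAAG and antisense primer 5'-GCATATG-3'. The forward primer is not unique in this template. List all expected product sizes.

45 bp, 34 bp

The forward primer CCACATAAG matches the top strand at positions 81–89, 92–100.
The reverse primer's reverse complement is CATATGC, matching at positions 119–125.
Each forward site pairs with the reverse site to give a product ending at position 125: sizes 45, 34 bp.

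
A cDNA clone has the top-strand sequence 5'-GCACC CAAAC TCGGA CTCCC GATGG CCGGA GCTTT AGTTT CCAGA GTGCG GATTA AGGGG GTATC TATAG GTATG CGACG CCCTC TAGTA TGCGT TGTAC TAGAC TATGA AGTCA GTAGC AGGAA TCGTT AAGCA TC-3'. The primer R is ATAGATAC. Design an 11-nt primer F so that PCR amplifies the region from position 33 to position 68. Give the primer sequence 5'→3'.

The reverse primer's reverse complement GTATCTAT matches the template at positions 61–68; the product starts at position 33.
The forward primer is identical to the top strand over positions 33–43: TTTAGTTTCCA.

5'-TTTAGTTTCCA-3'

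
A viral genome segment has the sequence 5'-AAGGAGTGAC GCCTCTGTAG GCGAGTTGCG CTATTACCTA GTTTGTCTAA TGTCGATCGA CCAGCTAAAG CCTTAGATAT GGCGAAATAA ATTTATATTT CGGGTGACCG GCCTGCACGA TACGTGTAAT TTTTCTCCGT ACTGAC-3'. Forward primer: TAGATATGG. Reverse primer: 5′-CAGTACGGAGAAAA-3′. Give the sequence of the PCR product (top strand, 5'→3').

5'-TAGATATGGCGAAATAAATTTATATTTCGGGTGACCGGCCTGCACGATACGTGTAATTTTTCTCCGTACTG-3'

Forward primer TAGATATGG is found on the top strand at positions 74–82.
The reverse primer's reverse complement is TTTTCTCCGTACTG, which matches the template at positions 131–144.
The product is the template from position 74 through 144 (71 bp).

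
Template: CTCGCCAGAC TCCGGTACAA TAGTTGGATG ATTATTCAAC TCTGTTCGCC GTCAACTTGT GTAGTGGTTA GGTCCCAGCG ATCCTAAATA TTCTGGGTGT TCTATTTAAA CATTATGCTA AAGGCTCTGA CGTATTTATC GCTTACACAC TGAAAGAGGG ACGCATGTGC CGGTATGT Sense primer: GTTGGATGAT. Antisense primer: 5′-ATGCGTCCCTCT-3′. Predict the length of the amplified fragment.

144 bp

The forward primer matches the template at positions 23–32.
The reverse primer's reverse complement is AGAGGGACGCAT, which matches the template at positions 155–166.
Product length = (reverse-primer end) − (forward-primer start) + 1 = 166 − 23 + 1 = 144 bp.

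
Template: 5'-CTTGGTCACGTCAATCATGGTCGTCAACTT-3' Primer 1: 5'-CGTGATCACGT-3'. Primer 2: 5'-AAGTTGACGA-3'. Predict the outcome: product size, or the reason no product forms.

Primer 1 (CGTGATCACGT) does not match the top strand, and its reverse complement ACGTGATCACG does not match either.
With no annealing site for primer 1, no amplification occurs.

No product — primer 1 has no binding site in the template.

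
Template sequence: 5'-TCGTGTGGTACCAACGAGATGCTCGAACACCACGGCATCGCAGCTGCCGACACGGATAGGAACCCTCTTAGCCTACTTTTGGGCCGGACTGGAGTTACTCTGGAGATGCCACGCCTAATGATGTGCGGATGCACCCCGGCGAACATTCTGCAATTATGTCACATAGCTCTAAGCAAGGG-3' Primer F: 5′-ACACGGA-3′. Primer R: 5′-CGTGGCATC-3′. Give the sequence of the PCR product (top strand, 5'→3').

5'-ACACGGATAGGAACCCTCTTAGCCTACTTTTGGGCCGGACTGGAGTTACTCTGGAGATGCCACG-3'

Forward primer ACACGGA is found on the top strand at positions 50–56.
Taking the reverse complement of CGTGGCATC gives GATGCCACG, found at positions 105–113 on the template; the primer anneals here to the top strand with its 3' end pointing upstream.
The product is the template from position 50 through 113 (64 bp).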